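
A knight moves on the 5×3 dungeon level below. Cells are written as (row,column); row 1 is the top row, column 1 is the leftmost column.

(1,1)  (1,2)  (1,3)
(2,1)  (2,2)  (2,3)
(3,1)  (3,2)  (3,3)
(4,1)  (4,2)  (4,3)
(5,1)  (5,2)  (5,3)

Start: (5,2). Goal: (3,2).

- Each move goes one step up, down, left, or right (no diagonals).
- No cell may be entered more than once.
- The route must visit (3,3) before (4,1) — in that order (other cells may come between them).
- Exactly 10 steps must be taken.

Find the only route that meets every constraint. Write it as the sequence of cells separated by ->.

(5,2) -> (5,3) -> (4,3) -> (3,3) -> (2,3) -> (2,2) -> (2,1) -> (3,1) -> (4,1) -> (4,2) -> (3,2)

The waypoints must appear in the order (3,3), (4,1), with no cell reused.
Route from (5,2): right to (5,3), 3× up (reaching (2,3)), 2× left (reaching (2,1)), 2× down (reaching (4,1)), right to (4,2), up to (3,2) — 10 moves in all.
Check: order respected ((3,3) at step 3, (4,1) at step 8); 10 moves as required.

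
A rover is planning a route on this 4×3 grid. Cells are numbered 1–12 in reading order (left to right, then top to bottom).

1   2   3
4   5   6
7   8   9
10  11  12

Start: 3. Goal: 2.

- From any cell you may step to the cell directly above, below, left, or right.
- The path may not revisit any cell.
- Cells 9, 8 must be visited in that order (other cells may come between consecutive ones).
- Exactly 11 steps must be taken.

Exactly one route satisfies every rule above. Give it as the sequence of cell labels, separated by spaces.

3 6 9 12 11 10 7 8 5 4 1 2

The waypoints must appear in the order 9, 8, with no cell reused.
Route from 3: down 3 to 12, left 2 to 10, up 1 to 7, right 1 to 8, up 1 to 5, left 1 to 4, up 1 to 1, right 1 to 2 — 11 moves in all.
Check: order respected (9 at step 2, 8 at step 7); 11 moves as required.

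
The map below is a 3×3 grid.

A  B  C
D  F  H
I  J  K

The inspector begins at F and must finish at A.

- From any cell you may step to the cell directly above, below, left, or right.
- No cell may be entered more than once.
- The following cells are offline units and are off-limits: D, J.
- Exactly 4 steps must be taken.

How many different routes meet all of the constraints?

Need simple routes of exactly 4 moves from F to A (Manhattan distance 2, so 1 moves are spent on a detour and 1 undoing it).
Enumerating: F H C B A.
That gives 1 route.

1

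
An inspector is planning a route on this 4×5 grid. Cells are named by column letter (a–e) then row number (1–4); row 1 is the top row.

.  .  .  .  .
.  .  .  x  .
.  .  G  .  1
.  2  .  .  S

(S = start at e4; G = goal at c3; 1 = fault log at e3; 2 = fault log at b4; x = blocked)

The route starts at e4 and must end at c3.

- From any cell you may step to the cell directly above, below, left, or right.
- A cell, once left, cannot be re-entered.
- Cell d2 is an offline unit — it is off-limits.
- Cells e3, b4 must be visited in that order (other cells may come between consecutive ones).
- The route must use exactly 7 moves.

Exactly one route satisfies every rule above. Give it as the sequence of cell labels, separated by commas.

e4, e3, d3, d4, c4, b4, b3, c3

The waypoints must appear in the order e3, b4, with no cell reused.
Route from e4: up 1 to e3, left 1 to d3, down 1 to d4, left 2 to b4, up 1 to b3, right 1 to c3 — 7 moves in all.
Check: order respected (1 at step 1, 2 at step 5); 7 moves as required.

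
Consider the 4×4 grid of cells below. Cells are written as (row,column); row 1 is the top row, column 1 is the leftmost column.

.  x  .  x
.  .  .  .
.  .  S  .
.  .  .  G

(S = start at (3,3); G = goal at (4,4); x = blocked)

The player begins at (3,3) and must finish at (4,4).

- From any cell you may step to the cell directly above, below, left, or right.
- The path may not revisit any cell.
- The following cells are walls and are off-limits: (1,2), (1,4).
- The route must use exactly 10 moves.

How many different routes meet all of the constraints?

Need simple routes of exactly 10 moves from (3,3) to (4,4) (Manhattan distance 2, so 4 moves are spent on a detour and 4 undoing it).
Enumerating: (3,3) (4,3) (4,2) (3,2) (3,1) (2,1) (2,2) (2,3) (2,4) (3,4) (4,4) | (3,3) (4,3) (4,2) (4,1) (3,1) (2,1) (2,2) (2,3) (2,4) (3,4) (4,4) | (3,3) (4,3) (4,2) (4,1) (3,1) (3,2) (2,2) (2,3) (2,4) (3,4) (4,4) | (3,3) (3,2) (4,2) (4,1) (3,1) (2,1) (2,2) (2,3) (2,4) (3,4) (4,4) | (3,3) (3,4) (2,4) (2,3) (2,2) (3,2) (3,1) (4,1) (4,2) (4,3) (4,4) | (3,3) (3,4) (2,4) (2,3) (2,2) (2,1) (3,1) (4,1) (4,2) (4,3) (4,4) | (3,3) (3,4) (2,4) (2,3) (2,2) (2,1) (3,1) (3,2) (4,2) (4,3) (4,4).
That gives 7 routes.

7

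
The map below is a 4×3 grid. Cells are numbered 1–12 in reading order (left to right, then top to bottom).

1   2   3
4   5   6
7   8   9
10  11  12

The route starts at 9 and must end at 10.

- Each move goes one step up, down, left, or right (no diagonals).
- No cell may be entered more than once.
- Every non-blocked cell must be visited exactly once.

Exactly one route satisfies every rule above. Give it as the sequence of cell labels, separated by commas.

Need to visit all 12 open cells exactly once, starting at 9 and ending at 10.
Cell 12 has only two open neighbours (9 and 11), so the path must pass straight through it: one of those is the cell it's entered from and the other is where it exits.
Route from 9: down 1 to 12, left 1 to 11, up 2 to 5, right 1 to 6, up 1 to 3, left 2 to 1, down 3 to 10 — 11 moves in all.
Check: all 12 open cells covered.

9, 12, 11, 8, 5, 6, 3, 2, 1, 4, 7, 10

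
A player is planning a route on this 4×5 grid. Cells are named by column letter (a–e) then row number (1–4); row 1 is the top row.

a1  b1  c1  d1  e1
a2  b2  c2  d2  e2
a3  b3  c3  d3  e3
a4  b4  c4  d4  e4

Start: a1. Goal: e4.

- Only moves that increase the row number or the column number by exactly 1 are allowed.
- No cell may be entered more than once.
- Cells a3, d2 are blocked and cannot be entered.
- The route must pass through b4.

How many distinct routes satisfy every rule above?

2

A right/down-only route from a1 to e4 makes exactly 3 down-moves and 4 right-moves in some order.
With no other constraints that would be C(7,3) = 35 routes.
Split at b4 and multiply the segment counts (each segment already excludes blocked cells): a1→b4: 2; b4→e4: 1; product = 2.
That gives 2 routes.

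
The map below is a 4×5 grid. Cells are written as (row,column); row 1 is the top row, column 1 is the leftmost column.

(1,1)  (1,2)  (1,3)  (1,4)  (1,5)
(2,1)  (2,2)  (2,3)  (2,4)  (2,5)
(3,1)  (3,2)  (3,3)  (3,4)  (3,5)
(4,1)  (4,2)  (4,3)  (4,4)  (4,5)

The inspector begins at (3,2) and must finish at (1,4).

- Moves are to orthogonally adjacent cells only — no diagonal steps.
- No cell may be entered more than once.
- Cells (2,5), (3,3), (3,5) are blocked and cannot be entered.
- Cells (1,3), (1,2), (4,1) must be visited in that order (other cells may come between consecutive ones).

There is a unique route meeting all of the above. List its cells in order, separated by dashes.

The waypoints must appear in the order (1,3), (1,2), (4,1), with no cell reused.
Route from (3,2): up 1 to (2,2), right 1 to (2,3), up 1 to (1,3), left 2 to (1,1), down 3 to (4,1), right 3 to (4,4), up 3 to (1,4) — 14 moves in all.
Check: order respected ((1,3) at step 3, (1,2) at step 4, (4,1) at step 8).

(3,2) - (2,2) - (2,3) - (1,3) - (1,2) - (1,1) - (2,1) - (3,1) - (4,1) - (4,2) - (4,3) - (4,4) - (3,4) - (2,4) - (1,4)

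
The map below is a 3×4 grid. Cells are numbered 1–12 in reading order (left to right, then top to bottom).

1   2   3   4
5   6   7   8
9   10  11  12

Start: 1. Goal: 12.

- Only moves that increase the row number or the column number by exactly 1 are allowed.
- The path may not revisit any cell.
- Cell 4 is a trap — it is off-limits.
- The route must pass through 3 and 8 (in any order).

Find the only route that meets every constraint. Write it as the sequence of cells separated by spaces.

1 2 3 7 8 12

Moves only go right or down, so the column and row indices never decrease.
Route from 1: 2× right (reaching 3), down to 7, right to 8, down to 12 — 5 moves in all.
Check: all required cells visited.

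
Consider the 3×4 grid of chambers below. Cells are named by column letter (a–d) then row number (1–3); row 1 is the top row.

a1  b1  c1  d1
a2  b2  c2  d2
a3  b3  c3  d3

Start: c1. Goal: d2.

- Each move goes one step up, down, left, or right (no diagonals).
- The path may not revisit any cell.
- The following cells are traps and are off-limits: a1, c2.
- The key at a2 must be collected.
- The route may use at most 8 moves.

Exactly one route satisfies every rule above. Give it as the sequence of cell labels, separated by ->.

c1 -> b1 -> b2 -> a2 -> a3 -> b3 -> c3 -> d3 -> d2

The budget equals the shortest possible length, so every move has to be on a shortest route through the required cells.
Route from c1: left to b1, down to b2, left to a2, down to a3, 3× right (reaching d3), up to d2 — 8 moves in all.
Check: all required cells visited; 8 ≤ 8 moves.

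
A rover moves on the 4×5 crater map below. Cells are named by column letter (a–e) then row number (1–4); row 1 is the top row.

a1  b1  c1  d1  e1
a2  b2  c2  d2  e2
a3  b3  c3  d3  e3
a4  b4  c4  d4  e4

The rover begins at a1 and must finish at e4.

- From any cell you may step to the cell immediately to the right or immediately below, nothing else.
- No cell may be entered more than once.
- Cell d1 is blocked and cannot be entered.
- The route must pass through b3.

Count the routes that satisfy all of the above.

12

A right/down-only route from a1 to e4 makes exactly 3 down-moves and 4 right-moves in some order.
With no other constraints that would be C(7,3) = 35 routes.
Split at b3 and multiply the segment counts (each segment already excludes blocked cells): a1→b3: 3; b3→e4: 4; product = 12.
That gives 12 routes.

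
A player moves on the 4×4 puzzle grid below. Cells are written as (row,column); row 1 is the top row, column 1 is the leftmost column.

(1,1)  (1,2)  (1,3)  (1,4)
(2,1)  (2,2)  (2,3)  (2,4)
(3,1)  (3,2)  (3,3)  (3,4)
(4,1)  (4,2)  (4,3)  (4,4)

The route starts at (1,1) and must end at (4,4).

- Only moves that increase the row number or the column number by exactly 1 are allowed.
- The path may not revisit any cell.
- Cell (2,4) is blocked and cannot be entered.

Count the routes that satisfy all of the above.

16

A right/down-only route from (1,1) to (4,4) makes exactly 3 down-moves and 3 right-moves in some order.
With no other constraints that would be C(6,3) = 20 routes.
Subtract routes through each blocked cell (inclusion–exclusion for overlaps): − through (2,4): 4 → 16.
That gives 16 routes.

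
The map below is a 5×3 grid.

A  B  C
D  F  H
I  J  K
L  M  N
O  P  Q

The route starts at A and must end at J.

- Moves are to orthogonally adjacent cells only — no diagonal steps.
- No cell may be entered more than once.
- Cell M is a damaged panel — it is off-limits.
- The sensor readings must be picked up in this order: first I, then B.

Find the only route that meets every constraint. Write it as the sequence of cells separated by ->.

A -> D -> I -> L -> O -> P -> Q -> N -> K -> H -> C -> B -> F -> J

The waypoints must appear in the order I, B, with no cell reused.
Route from A: 4× down (reaching O), 2× right (reaching Q), 4× up (reaching C), left to B, 2× down (reaching J) — 13 moves in all.
Check: order respected (I at step 2, B at step 11).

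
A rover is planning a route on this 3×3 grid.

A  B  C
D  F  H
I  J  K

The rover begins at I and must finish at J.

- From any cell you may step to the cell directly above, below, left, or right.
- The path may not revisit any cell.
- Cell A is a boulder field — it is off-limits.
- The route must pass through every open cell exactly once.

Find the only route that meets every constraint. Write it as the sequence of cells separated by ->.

I -> D -> F -> B -> C -> H -> K -> J

Need to visit all 8 open cells exactly once, starting at I and ending at J.
Cell C has only two open neighbours (H and B), so the path must pass straight through it: one of those is the cell it's entered from and the other is where it exits.
Route from I: up to D, right to F, up to B, right to C, 2× down (reaching K), left to J — 7 moves in all.
Check: all 8 open cells covered.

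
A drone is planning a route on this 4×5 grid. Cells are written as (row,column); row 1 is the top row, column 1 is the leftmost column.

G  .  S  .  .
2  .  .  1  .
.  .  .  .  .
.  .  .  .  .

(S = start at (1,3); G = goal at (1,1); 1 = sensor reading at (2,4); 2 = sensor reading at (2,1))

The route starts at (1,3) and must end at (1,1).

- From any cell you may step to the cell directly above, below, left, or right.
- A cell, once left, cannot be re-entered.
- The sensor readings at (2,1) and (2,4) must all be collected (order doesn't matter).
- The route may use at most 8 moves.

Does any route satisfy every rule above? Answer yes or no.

yes

One route that works: (1,3) → (1,4) → (2,4) → (2,3) → (2,2) → (2,1) → (1,1).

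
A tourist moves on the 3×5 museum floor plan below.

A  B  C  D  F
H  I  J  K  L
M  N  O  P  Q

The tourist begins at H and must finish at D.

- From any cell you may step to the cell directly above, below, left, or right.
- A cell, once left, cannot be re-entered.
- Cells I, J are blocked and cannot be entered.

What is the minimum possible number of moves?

The Manhattan distance from H to D is |2−1| + |1−4| = 4, so at least 4 moves are needed.
A route of 4 moves achieves this: H → A → B → C → D.
Since 4 matches the lower bound, it is optimal.

4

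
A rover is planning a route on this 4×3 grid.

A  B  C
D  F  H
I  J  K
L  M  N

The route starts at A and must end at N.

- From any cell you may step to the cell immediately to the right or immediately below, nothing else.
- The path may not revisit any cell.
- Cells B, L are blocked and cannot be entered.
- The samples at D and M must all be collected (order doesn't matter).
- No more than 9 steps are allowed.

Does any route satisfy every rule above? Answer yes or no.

yes

One route that works: A → D → I → J → M → N.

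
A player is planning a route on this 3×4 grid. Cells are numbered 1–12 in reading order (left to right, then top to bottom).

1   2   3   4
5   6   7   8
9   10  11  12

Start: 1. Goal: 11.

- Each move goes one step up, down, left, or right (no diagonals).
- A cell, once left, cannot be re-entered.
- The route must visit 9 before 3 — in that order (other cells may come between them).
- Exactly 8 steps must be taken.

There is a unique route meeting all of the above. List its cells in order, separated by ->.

The waypoints must appear in the order 9, 3, with no cell reused.
Route from 1: down 2 to 9, right 1 to 10, up 2 to 2, right 1 to 3, down 2 to 11 — 8 moves in all.
Check: order respected (9 at step 2, 3 at step 6); 8 moves as required.

1 -> 5 -> 9 -> 10 -> 6 -> 2 -> 3 -> 7 -> 11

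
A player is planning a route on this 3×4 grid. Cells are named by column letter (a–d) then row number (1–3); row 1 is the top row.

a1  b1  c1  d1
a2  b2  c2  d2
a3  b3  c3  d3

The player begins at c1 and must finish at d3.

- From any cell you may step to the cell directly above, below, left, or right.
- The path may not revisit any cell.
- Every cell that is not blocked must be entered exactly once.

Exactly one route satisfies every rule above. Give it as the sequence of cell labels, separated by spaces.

Need to visit all 12 open cells exactly once, starting at c1 and ending at d3.
Cell d1 has only two open neighbours (d2 and c1), so the path must pass straight through it: one of those is the cell it's entered from and the other is where it exits.
Route from c1: right to d1, down to d2, 2× left (reaching b2), up to b1, left to a1, 2× down (reaching a3), 3× right (reaching d3) — 11 moves in all.
Check: all 12 open cells covered.

c1 d1 d2 c2 b2 b1 a1 a2 a3 b3 c3 d3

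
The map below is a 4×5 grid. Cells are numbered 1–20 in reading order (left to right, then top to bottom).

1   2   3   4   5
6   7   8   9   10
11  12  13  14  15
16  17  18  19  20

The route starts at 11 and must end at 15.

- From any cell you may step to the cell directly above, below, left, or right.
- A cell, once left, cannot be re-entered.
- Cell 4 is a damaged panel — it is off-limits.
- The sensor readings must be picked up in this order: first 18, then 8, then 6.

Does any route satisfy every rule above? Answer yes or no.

Ignoring the required order, 61 revisit-free routes from 11 to 15 pass through all of 18, 8, and 6; the waypoint orders that occur are 6 → 8 → 18 (49); 6 → 18 → 8 (8); 18 → 6 → 8 (4) — never 18 → 8 → 6.

no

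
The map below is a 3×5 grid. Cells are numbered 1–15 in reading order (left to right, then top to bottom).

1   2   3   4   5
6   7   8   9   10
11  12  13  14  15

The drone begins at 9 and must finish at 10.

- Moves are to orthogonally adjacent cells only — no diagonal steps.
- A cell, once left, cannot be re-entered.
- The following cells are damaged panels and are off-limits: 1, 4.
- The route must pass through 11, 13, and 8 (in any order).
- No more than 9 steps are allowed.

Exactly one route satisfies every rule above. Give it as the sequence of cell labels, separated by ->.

9 -> 8 -> 7 -> 6 -> 11 -> 12 -> 13 -> 14 -> 15 -> 10

The budget equals the shortest possible length, so every move has to be on a shortest route through the required cells.
Route from 9: 3× left (reaching 6), down to 11, 4× right (reaching 15), up to 10 — 9 moves in all.
Check: all required cells visited; 9 ≤ 9 moves.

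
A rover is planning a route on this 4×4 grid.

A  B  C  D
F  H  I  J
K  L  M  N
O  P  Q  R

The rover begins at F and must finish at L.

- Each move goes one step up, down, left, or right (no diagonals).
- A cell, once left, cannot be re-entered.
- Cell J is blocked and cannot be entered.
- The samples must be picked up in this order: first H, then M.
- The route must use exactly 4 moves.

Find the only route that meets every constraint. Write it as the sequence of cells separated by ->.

The waypoints must appear in the order H, M, with no cell reused.
Route from F: 2× right (reaching I), down to M, left to L — 4 moves in all.
Check: order respected (H at step 1, M at step 3); 4 moves as required.

F -> H -> I -> M -> L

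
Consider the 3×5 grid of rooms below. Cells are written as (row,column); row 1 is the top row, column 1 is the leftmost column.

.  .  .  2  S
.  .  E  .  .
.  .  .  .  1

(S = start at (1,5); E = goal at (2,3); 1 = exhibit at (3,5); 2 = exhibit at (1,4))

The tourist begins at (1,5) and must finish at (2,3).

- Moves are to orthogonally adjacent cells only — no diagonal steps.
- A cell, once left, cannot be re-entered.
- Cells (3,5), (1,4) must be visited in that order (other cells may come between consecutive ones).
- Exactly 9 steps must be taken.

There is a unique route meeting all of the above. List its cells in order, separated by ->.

(1,5) -> (2,5) -> (3,5) -> (3,4) -> (2,4) -> (1,4) -> (1,3) -> (1,2) -> (2,2) -> (2,3)

The waypoints must appear in the order (3,5), (1,4), with no cell reused.
Route from (1,5): down 2 to (3,5), left 1 to (3,4), up 2 to (1,4), left 2 to (1,2), down 1 to (2,2), right 1 to (2,3) — 9 moves in all.
Check: order respected (1 at step 2, 2 at step 5); 9 moves as required.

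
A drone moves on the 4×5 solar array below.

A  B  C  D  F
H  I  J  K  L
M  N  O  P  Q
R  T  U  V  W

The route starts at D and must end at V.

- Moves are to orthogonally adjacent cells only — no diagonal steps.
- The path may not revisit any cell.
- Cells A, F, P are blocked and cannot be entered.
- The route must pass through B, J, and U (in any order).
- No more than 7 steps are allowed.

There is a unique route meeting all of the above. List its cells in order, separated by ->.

D -> C -> B -> I -> J -> O -> U -> V

The budget equals the shortest possible length, so every move has to be on a shortest route through the required cells.
Route from D: 2× left (reaching B), down to I, right to J, 2× down (reaching U), right to V — 7 moves in all.
Check: all required cells visited; 7 ≤ 7 moves.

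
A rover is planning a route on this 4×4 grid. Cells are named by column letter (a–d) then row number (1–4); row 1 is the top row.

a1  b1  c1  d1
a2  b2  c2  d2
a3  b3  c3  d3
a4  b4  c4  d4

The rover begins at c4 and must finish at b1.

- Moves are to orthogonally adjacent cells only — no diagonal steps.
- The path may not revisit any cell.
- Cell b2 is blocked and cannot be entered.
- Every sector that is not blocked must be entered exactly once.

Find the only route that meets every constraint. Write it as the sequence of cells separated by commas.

c4, d4, d3, d2, d1, c1, c2, c3, b3, b4, a4, a3, a2, a1, b1

Need to visit all 15 open cells exactly once, starting at c4 and ending at b1.
Cell a2 has only two open neighbours (a1 and a3), so the path must pass straight through it: one of those is the cell it's entered from and the other is where it exits.
Route from c4: right to d4, 3× up (reaching d1), left to c1, 2× down (reaching c3), left to b3, down to b4, left to a4, 3× up (reaching a1), right to b1 — 14 moves in all.
Check: all 15 open cells covered.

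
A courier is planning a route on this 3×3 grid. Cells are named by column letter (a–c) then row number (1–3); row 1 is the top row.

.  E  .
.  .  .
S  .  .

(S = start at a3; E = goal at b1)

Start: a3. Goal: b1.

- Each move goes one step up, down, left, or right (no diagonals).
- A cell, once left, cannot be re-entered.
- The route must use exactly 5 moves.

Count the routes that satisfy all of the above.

Need simple routes of exactly 5 moves from a3 to b1 (Manhattan distance 3, so 1 moves are spent on a detour and 1 undoing it).
Enumerating: a3 a2 b2 c2 c1 b1 | a3 b3 b2 a2 a1 b1 | a3 b3 b2 c2 c1 b1 | a3 b3 c3 c2 c1 b1 | a3 b3 c3 c2 b2 b1.
That gives 5 routes.

5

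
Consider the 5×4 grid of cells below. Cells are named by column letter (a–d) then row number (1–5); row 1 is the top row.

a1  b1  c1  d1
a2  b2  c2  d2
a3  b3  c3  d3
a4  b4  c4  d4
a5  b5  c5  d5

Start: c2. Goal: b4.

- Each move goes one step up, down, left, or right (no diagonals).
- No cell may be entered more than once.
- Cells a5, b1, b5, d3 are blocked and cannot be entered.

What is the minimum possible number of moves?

3

The Manhattan distance from c2 to b4 is |2−4| + |3−2| = 3, so at least 3 moves are needed.
A route of 3 moves achieves this: c2 → c3 → c4 → b4.
Since 3 matches the lower bound, it is optimal.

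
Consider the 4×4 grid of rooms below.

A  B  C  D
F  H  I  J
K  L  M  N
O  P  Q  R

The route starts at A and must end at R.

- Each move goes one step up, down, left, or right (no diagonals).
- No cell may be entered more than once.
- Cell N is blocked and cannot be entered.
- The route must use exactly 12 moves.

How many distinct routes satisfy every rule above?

11

Need simple routes of exactly 12 moves from A to R (Manhattan distance 6, so 3 moves are spent on a detour and 3 undoing it).
Branch systematically from the start, pruning whenever the remaining move budget drops below the Manhattan distance to R or differs from it in parity. Grouping the completions by first move — via F: 4; via B: 7 — and summing: 4 + 7 = 11.
That gives 11 routes.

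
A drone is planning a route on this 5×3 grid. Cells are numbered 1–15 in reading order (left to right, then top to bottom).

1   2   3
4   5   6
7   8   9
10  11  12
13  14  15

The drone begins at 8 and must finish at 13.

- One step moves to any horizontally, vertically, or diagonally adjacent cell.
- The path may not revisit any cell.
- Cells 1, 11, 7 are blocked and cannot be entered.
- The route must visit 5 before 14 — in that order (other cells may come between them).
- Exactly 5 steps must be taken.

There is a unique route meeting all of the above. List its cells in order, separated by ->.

8 -> 5 -> 9 -> 12 -> 14 -> 13

The waypoints must appear in the order 5, 14, with no cell reused.
Route from 8: up to 5, down-right to 9, down to 12, down-left to 14, left to 13 — 5 moves in all.
Check: order respected (5 at step 1, 14 at step 4); 5 moves as required.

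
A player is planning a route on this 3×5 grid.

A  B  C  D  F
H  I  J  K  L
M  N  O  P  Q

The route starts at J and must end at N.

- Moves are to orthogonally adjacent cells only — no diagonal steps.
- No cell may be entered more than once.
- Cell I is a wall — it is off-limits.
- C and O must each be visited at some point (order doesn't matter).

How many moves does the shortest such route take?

Any route passes through C and O in some order between J and N. Summing Manhattan distances along each leg and taking the cheapest ordering (J → C → O → N) gives a lower bound of 1 + 2 + 1 = 4 moves.
The shortest route satisfying every rule uses 6 moves: J → C → D → K → P → O → N.
The bound of 4 isn't tight here; checking systematically, no route of length 4 through 5 satisfies every constraint, so 6 is the minimum.

6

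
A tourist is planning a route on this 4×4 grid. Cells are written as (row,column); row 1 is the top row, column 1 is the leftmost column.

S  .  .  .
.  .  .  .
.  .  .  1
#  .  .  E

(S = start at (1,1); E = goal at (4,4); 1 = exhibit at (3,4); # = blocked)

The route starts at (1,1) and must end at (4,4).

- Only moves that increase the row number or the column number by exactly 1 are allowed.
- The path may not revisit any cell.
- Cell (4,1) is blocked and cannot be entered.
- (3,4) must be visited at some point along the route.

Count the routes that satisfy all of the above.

A right/down-only route from (1,1) to (4,4) makes exactly 3 down-moves and 3 right-moves in some order.
With no other constraints that would be C(6,3) = 20 routes.
Split at (3,4) and multiply the segment counts (each segment already excludes blocked cells): (1,1)→(3,4): 10; (3,4)→(4,4): 1; product = 10.
That gives 10 routes.

10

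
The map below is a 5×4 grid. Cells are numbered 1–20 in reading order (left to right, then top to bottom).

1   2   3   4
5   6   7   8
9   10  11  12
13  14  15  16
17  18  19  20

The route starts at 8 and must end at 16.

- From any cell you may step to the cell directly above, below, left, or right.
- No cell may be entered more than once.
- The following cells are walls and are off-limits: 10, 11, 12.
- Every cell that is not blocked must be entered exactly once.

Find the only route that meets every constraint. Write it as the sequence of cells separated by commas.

8, 4, 3, 7, 6, 2, 1, 5, 9, 13, 17, 18, 14, 15, 19, 20, 16

Need to visit all 17 open cells exactly once, starting at 8 and ending at 16.
Cell 9 has only two open neighbours (5 and 13), so the path must pass straight through it: one of those is the cell it's entered from and the other is where it exits.
Route from 8: up to 4, left to 3, down to 7, left to 6, up to 2, left to 1, 4× down (reaching 17), right to 18, up to 14, right to 15, down to 19, right to 20, up to 16 — 16 moves in all.
Check: all 17 open cells covered.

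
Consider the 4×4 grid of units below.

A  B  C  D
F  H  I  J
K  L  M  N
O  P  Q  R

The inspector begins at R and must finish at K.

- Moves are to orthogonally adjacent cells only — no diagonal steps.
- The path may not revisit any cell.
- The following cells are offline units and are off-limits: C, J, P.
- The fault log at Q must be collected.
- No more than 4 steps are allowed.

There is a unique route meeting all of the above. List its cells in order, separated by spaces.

The budget equals the shortest possible length, so every move has to be on a shortest route through the required cells.
Route from R: left 1 to Q, up 1 to M, left 2 to K — 4 moves in all.
Check: all required cells visited; 4 ≤ 4 moves.

R Q M L K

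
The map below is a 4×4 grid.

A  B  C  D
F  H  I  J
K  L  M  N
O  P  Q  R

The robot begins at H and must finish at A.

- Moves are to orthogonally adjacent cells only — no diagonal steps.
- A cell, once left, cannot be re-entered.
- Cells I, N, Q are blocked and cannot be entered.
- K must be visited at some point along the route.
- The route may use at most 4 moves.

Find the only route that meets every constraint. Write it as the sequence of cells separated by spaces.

H L K F A

The 4-move cap with required stops at K leaves no slack for detours.
Route from H: down to L, left to K, 2× up (reaching A) — 4 moves in all.
Check: all required cells visited; 4 ≤ 4 moves.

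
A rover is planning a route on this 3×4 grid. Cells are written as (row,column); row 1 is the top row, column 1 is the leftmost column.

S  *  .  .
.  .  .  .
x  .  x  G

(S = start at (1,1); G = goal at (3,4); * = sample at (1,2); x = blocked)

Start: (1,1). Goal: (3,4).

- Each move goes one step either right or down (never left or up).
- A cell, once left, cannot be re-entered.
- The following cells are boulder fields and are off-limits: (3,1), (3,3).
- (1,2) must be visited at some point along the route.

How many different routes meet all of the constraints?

A right/down-only route from (1,1) to (3,4) makes exactly 2 down-moves and 3 right-moves in some order.
With no other constraints that would be C(5,2) = 10 routes.
Split at (1,2) and multiply the segment counts (each segment already excludes blocked cells): (1,1)→(1,2): 1; (1,2)→(3,4): 3; product = 3.
That gives 3 routes.

3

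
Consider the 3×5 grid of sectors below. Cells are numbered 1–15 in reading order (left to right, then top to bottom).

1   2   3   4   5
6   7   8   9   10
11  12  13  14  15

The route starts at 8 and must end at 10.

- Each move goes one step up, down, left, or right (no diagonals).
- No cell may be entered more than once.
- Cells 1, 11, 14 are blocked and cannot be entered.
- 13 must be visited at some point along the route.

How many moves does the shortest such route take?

8

Any route passes through 13 somewhere between 8 and 10. Summing Manhattan distances along the two legs (8 → 13 → 10) gives a lower bound of 1 + 3 = 4 moves.
The shortest route satisfying every rule uses 8 moves: 8 → 13 → 12 → 7 → 2 → 3 → 4 → 9 → 10.
The no-revisit rule (legs can't share cells) pushes the minimum above the 4-move bound; an exhaustive check rules out every length from 4 to 7 (on a 4-connected grid the length of any start-to-goal walk has the same parity as the Manhattan bound, so only lengths 4, 6, 8, … need checking), leaving 8 as the minimum.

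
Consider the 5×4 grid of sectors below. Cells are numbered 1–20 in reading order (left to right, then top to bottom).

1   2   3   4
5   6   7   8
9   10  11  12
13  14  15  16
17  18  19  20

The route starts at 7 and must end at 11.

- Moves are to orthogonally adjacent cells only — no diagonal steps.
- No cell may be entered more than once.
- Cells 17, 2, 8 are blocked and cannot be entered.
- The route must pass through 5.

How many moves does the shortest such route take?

Any route passes through 5 somewhere between 7 and 11. Summing Manhattan distances along the two legs (7 → 5 → 11) gives a lower bound of 2 + 3 = 5 moves.
A route of 5 moves achieves this: 7 → 6 → 5 → 9 → 10 → 11.
Since 5 matches the lower bound, it is optimal.

5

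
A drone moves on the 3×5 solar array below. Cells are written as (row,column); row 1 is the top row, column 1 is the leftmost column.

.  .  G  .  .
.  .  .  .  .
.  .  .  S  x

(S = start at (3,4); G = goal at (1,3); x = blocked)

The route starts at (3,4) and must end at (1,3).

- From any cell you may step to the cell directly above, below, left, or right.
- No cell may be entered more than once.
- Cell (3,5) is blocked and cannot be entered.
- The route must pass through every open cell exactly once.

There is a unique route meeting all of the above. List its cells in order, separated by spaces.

(3,4) (3,3) (3,2) (3,1) (2,1) (1,1) (1,2) (2,2) (2,3) (2,4) (2,5) (1,5) (1,4) (1,3)

Need to visit all 14 open cells exactly once, starting at (3,4) and ending at (1,3).
Cell (1,5) has only two open neighbours ((2,5) and (1,4)), so the path must pass straight through it: one of those is the cell it's entered from and the other is where it exits.
Route from (3,4): left 3 to (3,1), up 2 to (1,1), right 1 to (1,2), down 1 to (2,2), right 3 to (2,5), up 1 to (1,5), left 2 to (1,3) — 13 moves in all.
Check: all 14 open cells covered.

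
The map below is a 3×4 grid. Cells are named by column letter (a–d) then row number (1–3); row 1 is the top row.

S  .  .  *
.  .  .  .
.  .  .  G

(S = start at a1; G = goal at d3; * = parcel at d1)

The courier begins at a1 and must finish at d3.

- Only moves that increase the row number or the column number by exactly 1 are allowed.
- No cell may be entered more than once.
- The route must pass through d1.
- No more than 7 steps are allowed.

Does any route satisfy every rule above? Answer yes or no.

One route that works: a1 → b1 → c1 → d1 → d2 → d3.

yes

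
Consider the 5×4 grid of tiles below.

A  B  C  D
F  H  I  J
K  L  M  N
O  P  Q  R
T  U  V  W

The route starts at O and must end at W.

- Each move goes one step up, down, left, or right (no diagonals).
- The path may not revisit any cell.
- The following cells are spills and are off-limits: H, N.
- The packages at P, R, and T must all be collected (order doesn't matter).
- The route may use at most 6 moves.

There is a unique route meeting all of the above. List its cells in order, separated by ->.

O -> T -> U -> P -> Q -> R -> W

The 6-move cap with required stops at P, R, T leaves no slack for detours.
Route from O: down to T, right to U, up to P, 2× right (reaching R), down to W — 6 moves in all.
Check: all required cells visited; 6 ≤ 6 moves.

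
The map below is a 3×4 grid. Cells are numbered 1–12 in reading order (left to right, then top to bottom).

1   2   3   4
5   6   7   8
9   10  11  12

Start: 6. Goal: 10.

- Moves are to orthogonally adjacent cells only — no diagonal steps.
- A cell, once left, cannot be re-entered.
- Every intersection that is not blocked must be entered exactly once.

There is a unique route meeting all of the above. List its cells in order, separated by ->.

Need to visit all 12 open cells exactly once, starting at 6 and ending at 10.
Cell 12 has only two open neighbours (8 and 11), so the path must pass straight through it: one of those is the cell it's entered from and the other is where it exits.
Route from 6: right 1 to 7, down 1 to 11, right 1 to 12, up 2 to 4, left 3 to 1, down 2 to 9, right 1 to 10 — 11 moves in all.
Check: all 12 open cells covered.

6 -> 7 -> 11 -> 12 -> 8 -> 4 -> 3 -> 2 -> 1 -> 5 -> 9 -> 10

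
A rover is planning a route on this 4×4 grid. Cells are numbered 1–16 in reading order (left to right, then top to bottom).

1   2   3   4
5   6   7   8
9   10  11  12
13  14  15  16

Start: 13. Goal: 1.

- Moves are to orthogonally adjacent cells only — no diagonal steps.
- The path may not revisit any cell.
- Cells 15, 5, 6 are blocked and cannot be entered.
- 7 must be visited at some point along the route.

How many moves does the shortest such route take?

7

Any route passes through 7 somewhere between 13 and 1. Summing Manhattan distances along the two legs (13 → 7 → 1) gives a lower bound of 4 + 3 = 7 moves.
A route of 7 moves achieves this: 13 → 9 → 10 → 11 → 7 → 3 → 2 → 1.
Since 7 matches the lower bound, it is optimal.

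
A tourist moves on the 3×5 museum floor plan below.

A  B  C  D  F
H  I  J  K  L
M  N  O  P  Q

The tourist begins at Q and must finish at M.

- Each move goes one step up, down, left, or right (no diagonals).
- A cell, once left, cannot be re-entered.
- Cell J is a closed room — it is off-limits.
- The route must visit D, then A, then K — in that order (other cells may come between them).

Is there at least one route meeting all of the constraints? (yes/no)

Ignoring the required order, 7 revisit-free routes from Q to M pass through all of D, A, and K; the waypoint orders that occur are K → D → A (6); D → K → A (1) — never D → A → K.

no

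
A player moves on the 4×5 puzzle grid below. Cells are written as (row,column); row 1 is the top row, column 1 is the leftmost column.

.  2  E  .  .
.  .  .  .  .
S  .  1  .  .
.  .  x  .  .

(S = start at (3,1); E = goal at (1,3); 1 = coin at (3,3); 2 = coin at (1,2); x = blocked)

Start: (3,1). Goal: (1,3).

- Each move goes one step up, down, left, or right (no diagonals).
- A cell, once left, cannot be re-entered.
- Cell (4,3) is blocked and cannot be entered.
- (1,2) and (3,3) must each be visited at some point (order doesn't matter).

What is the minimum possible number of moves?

Any route passes through (1,2) and (3,3) in some order between (3,1) and (1,3). Summing Manhattan distances along each leg and taking the cheapest ordering ((3,1) → (3,3) → (1,2) → (1,3)) gives a lower bound of 2 + 3 + 1 = 6 moves.
A route of 6 moves achieves this: (3,1) → (3,2) → (3,3) → (2,3) → (2,2) → (1,2) → (1,3).
Since 6 matches the lower bound, it is optimal.

6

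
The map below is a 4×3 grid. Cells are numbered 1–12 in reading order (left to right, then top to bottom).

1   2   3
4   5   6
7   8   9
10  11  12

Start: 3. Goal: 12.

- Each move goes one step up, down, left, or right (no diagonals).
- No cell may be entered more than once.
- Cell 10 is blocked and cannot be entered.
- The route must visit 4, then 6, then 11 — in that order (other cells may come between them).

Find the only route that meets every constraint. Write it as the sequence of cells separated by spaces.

The waypoints must appear in the order 4, 6, 11, with no cell reused.
Route from 3: left 2 to 1, down 1 to 4, right 2 to 6, down 1 to 9, left 1 to 8, down 1 to 11, right 1 to 12 — 9 moves in all.
Check: order respected (4 at step 3, 6 at step 5, 11 at step 8).

3 2 1 4 5 6 9 8 11 12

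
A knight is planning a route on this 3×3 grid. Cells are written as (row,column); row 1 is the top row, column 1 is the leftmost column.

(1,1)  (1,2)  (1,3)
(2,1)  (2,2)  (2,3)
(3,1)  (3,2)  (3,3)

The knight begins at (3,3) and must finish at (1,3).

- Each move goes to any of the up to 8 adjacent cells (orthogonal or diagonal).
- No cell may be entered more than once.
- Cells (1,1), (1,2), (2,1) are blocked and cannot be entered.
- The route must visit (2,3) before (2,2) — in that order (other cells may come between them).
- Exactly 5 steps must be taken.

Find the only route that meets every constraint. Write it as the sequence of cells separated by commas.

(3,3), (2,3), (3,2), (3,1), (2,2), (1,3)

The waypoints must appear in the order (2,3), (2,2), with no cell reused.
Route from (3,3): up to (2,3), down-left to (3,2), left to (3,1), 2× up-right (reaching (1,3)) — 5 moves in all.
Check: order respected ((2,3) at step 1, (2,2) at step 4); 5 moves as required.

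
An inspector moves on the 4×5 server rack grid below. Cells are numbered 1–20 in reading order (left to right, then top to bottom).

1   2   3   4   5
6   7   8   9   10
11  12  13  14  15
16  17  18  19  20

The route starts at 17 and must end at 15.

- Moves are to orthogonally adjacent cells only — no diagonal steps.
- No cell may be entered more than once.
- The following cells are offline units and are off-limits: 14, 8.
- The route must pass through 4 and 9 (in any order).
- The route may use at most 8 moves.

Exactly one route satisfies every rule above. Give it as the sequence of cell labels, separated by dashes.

Any route must reach 4 and 9 and still end at 15 within 8 moves, so the order of the required stops is forced.
Route from 17: up 3 to 2, right 2 to 4, down 1 to 9, right 1 to 10, down 1 to 15 — 8 moves in all.
Check: all required cells visited; 8 ≤ 8 moves.

17 - 12 - 7 - 2 - 3 - 4 - 9 - 10 - 15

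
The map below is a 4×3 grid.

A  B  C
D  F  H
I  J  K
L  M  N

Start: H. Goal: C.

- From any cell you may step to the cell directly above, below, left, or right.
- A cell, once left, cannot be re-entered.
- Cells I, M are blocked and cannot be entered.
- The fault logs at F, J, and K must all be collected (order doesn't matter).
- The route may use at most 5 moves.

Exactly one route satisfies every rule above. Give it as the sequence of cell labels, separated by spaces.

The 5-move cap with required stops at F, J, K leaves no slack for detours.
Route from H: down to K, left to J, 2× up (reaching B), right to C — 5 moves in all.
Check: all required cells visited; 5 ≤ 5 moves.

H K J F B C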